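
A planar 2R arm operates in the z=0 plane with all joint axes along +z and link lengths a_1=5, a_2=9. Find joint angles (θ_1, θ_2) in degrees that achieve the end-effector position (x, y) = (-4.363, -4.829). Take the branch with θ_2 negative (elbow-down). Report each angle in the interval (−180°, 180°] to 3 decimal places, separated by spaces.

cos θ_2 = (42.3550−5²−9²)/(2·5·9) = -0.7072; θ_2 = -135.0048° (elbow-down)
β = atan2(-4.8290,-4.3630) = -132.0978°; ψ = atan2(-6.3634,-1.3645) = -102.1026°
θ_1 = β − ψ = -29.9952°

-29.995 -135.005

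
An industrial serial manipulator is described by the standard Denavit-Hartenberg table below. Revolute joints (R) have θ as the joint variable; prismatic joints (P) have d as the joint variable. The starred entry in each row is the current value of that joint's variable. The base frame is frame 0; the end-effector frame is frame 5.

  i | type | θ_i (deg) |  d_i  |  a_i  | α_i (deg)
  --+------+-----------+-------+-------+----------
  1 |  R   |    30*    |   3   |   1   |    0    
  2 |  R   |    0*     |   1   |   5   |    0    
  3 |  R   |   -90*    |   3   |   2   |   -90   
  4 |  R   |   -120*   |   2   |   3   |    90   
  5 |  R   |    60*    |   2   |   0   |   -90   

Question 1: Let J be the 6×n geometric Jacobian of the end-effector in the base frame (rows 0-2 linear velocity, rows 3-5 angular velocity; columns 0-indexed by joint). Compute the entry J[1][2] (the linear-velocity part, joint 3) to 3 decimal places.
axis z_2 = (0.0000,0.0000,1.0000); lever o_n−o_2 = (1.1160,2.0670,4.5981)
cross product → J_v[:, 2] = (-2.0670,1.1160,0.0000)
J_ω[:, 2] = z_2
entry J[1][2] = 1.1160

1.116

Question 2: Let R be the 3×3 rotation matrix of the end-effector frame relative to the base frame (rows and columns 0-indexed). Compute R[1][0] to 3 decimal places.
End-effector x-axis (col 0 of R) = (0.6250,0.6495,0.4330)
R[1][0] = 0.6495

0.650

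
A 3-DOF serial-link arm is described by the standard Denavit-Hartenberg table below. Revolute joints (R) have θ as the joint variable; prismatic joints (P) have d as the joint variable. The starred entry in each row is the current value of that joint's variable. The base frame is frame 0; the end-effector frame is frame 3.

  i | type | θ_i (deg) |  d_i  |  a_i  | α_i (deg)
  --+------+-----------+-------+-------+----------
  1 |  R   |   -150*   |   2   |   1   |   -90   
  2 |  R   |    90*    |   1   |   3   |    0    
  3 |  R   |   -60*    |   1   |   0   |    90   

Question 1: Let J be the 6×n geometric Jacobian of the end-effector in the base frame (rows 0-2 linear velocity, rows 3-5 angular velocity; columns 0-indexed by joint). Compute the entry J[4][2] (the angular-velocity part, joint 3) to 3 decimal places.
-0.866

axis z_2 = (0.5000,-0.8660,0.0000); lever o_n−o_2 = (0.5000,-0.8660,0.0000)
cross product → J_v[:, 2] = (-0.0000,-0.0000,-0.0000)
J_ω[:, 2] = z_2
entry J[4][2] = -0.8660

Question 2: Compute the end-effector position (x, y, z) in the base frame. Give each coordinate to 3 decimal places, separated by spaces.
after link 1: o_1 = (-0.8660, -0.5000, 2.0000)
after link 2: o_2 = (-0.3660, -1.3660, -1.0000)
after link 3: o_3 = (0.1340, -2.2321, -1.0000)

0.134 -2.232 -1.000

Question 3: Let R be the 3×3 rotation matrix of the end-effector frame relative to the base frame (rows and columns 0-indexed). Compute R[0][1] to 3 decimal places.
0.500

End-effector y-axis (col 1 of R) = (0.5000,-0.8660,0.0000)
R[0][1] = 0.5000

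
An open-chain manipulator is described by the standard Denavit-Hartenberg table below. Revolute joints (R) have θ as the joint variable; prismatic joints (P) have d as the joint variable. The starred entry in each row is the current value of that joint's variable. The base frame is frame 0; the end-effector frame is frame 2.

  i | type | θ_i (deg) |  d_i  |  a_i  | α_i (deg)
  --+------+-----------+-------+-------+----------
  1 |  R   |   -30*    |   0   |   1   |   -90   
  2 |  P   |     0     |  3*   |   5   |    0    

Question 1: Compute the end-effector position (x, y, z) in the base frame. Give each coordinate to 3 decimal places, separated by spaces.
6.696 -0.402 0.000

after link 1: o_1 = (0.8660, -0.5000, 0.0000)
after link 2: o_2 = (6.6962, -0.4019, 0.0000)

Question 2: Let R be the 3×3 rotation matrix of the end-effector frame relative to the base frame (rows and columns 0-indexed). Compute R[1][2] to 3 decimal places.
End-effector z-axis (col 2 of R) = (0.5000,0.8660,0.0000)
R[1][2] = 0.8660

0.866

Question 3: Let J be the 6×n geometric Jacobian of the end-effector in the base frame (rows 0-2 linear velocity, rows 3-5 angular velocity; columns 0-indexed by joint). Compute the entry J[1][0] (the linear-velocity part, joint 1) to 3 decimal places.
axis z_0 = ẑ; lever o_n−o_0 = (6.6962,-0.4019,0.0000)
cross product → J_v[:, 0] = (0.4019,6.6962,-0.0000)
J_ω[:, 0] = z_0
entry J[1][0] = 6.6962

6.696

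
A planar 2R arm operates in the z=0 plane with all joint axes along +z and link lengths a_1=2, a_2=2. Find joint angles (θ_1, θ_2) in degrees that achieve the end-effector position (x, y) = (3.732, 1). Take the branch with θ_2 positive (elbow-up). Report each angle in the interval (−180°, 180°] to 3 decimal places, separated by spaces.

-0.003 30.005

cos θ_2 = (14.9278−2²−2²)/(2·2·2) = 0.8660; θ_2 = 30.0054° (elbow-up)
β = atan2(1.0000,3.7320) = 15.0002°; ψ = atan2(1.0002,3.7320) = 15.0027°
θ_1 = β − ψ = -0.0025°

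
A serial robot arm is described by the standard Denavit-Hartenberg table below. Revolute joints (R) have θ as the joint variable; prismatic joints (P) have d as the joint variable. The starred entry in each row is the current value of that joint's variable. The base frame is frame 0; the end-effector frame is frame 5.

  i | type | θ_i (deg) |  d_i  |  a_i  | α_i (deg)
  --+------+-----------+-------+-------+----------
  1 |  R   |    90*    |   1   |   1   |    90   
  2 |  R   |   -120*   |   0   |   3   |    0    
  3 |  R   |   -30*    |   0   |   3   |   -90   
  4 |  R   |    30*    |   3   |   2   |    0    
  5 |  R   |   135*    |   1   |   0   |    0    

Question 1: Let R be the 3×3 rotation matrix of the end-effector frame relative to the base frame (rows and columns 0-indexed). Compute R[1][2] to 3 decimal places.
End-effector z-axis (col 2 of R) = (0.0000,0.5000,-0.8660)
R[1][2] = 0.5000

0.500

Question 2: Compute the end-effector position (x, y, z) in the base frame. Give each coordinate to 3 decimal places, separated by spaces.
after link 1: o_1 = (0.0000, 1.0000, 1.0000)
after link 2: o_2 = (0.0000, -0.5000, -1.5981)
after link 3: o_3 = (0.0000, -3.0981, -3.0981)
after link 4: o_4 = (-1.0000, -3.0981, -6.5622)
after link 5: o_5 = (-1.0000, -2.5981, -7.4282)

-1.000 -2.598 -7.428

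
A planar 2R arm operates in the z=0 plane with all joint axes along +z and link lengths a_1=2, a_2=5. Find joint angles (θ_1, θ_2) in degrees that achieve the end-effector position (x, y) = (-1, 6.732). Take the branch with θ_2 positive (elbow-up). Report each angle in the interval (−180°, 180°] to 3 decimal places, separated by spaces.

cos θ_2 = (46.3198−2²−5²)/(2·2·5) = 0.8660; θ_2 = 30.0039° (elbow-up)
β = atan2(6.7320,-1.0000) = 98.4492°; ψ = atan2(2.5003,6.3300) = 21.5537°
θ_1 = β − ψ = 76.8954°

76.895 30.004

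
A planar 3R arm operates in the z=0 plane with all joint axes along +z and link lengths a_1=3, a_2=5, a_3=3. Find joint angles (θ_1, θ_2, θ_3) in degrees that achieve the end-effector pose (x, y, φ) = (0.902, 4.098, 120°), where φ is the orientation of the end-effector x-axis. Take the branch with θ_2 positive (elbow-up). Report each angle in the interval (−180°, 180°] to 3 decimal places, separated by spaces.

-86.032 149.999 56.032

wrist centre = target − a_3·(cos φ, sin φ) = (2.4020, 1.4999)
cos θ_2 = (8.0194−3²−5²)/(2·3·5) = -0.8660; θ_2 = 149.9995° (elbow-up)
β = atan2(1.4999,2.4020) = 31.9826°; ψ = atan2(2.5000,-1.3301) = 118.0145°
θ_1 = β − ψ = -86.0318°
θ_3 = φ − θ_1 − θ_2 = 56.0324° (wrapped to (-180°,180°])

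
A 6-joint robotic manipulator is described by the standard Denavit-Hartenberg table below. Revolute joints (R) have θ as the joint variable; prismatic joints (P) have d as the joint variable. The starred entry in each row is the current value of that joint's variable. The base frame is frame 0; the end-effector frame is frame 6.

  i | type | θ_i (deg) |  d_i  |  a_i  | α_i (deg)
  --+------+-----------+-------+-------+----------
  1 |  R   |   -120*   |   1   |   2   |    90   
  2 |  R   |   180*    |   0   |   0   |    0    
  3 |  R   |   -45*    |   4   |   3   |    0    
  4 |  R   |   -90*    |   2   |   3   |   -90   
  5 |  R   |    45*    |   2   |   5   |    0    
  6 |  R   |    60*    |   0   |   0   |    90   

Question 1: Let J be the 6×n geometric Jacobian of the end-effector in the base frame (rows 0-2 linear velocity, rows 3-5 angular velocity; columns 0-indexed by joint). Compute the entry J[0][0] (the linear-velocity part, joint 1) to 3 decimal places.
axis z_0 = ẑ; lever o_n−o_0 = (-3.6772,-1.4401,9.1569)
cross product → J_v[:, 0] = (1.4401,-3.6772,0.0000)
J_ω[:, 0] = z_0
entry J[0][0] = 1.4401

1.440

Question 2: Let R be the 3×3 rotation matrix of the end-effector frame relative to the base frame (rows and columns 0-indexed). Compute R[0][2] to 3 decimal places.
-0.117

End-effector z-axis (col 2 of R) = (-0.1174,-0.7209,0.6830)
R[0][2] = -0.1174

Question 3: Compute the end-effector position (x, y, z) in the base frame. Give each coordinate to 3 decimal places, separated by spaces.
-3.677 -1.440 9.157

after link 1: o_1 = (-1.0000, -1.7321, 1.0000)
after link 2: o_2 = (-1.0000, -1.7321, 1.0000)
after link 3: o_3 = (-3.4034, 2.1051, 3.1213)
after link 4: o_4 = (-6.1962, 1.2679, 5.2426)
after link 5: o_5 = (-3.6772, -1.4401, 9.1569)
after link 6: o_6 = (-3.6772, -1.4401, 9.1569)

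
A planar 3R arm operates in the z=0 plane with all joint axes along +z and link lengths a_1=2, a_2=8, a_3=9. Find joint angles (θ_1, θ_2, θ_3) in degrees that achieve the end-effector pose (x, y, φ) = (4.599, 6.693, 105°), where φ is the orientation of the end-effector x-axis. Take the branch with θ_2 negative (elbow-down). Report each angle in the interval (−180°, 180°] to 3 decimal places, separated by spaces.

wrist centre = target − a_3·(cos φ, sin φ) = (6.9284, -2.0003)
cos θ_2 = (52.0037−2²−8²)/(2·2·8) = -0.4999; θ_2 = -119.9924° (elbow-down)
β = atan2(-2.0003,6.9284) = -16.1043°; ψ = atan2(-6.9287,-1.9991) = -106.0940°
θ_1 = β − ψ = 89.9897°
θ_3 = φ − θ_1 − θ_2 = 135.0027° (wrapped to (-180°,180°])

89.990 -119.992 135.003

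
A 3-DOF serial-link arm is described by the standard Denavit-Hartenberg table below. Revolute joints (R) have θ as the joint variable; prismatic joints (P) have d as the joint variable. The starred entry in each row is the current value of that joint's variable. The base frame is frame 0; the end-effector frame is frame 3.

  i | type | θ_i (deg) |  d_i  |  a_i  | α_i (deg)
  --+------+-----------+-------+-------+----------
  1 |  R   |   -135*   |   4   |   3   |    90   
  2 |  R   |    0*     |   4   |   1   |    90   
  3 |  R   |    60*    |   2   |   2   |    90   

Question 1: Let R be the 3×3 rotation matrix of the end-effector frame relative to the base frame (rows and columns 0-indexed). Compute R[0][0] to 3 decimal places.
-0.966

End-effector x-axis (col 0 of R) = (-0.9659,0.2588,0.0000)
R[0][0] = -0.9659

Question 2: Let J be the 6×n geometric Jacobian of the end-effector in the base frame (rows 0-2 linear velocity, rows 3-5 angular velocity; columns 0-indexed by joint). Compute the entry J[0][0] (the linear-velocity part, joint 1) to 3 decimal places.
axis z_0 = ẑ; lever o_n−o_0 = (-7.5887,0.5176,2.0000)
cross product → J_v[:, 0] = (-0.5176,-7.5887,0.0000)
J_ω[:, 0] = z_0
entry J[0][0] = -0.5176

-0.518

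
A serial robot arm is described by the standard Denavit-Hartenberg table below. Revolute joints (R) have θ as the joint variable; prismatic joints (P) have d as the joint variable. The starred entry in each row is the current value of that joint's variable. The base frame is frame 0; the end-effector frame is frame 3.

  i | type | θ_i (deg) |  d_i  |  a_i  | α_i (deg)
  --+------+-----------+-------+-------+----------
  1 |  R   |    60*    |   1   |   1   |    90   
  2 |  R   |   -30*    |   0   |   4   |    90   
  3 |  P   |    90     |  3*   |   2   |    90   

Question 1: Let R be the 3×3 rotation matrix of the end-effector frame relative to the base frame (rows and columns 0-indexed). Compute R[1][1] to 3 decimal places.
-0.433

End-effector y-axis (col 1 of R) = (-0.2500,-0.4330,-0.8660)
R[1][1] = -0.4330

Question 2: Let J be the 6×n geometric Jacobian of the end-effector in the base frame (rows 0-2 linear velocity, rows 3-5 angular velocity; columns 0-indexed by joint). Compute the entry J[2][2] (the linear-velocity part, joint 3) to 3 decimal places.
-0.866

prismatic axis z_2 = (-0.2500,-0.4330,-0.8660)
J_v[:, 2] = z_2; J_ω[:, 2] = (0,0,0)
entry J[2][2] = -0.8660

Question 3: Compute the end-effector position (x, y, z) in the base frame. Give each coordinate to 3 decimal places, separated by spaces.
after link 1: o_1 = (0.5000, 0.8660, 1.0000)
after link 2: o_2 = (2.2321, 3.8660, -1.0000)
after link 3: o_3 = (3.2141, 1.5670, -3.5981)

3.214 1.567 -3.598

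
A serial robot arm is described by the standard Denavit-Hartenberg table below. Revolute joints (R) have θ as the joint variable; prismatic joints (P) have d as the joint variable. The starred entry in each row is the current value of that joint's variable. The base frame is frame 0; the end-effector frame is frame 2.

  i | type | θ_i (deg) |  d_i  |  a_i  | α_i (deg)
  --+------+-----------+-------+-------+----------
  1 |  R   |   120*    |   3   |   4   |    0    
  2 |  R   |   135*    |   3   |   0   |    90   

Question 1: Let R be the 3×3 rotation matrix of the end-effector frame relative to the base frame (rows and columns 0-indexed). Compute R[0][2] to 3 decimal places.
-0.966

End-effector z-axis (col 2 of R) = (-0.9659,0.2588,0.0000)
R[0][2] = -0.9659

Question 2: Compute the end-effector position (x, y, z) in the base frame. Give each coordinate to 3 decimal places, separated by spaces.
-2.000 3.464 6.000

after link 1: o_1 = (-2.0000, 3.4641, 3.0000)
after link 2: o_2 = (-2.0000, 3.4641, 6.0000)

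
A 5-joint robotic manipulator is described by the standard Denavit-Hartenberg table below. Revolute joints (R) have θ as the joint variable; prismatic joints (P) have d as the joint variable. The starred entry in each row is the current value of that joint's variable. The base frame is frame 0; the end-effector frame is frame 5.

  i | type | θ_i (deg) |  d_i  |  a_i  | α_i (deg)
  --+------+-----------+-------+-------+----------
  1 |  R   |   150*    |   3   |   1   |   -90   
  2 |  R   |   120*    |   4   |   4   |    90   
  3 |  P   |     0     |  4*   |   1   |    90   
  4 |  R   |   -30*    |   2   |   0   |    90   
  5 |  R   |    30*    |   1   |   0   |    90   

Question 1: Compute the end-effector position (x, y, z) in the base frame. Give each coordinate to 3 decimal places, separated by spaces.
after link 1: o_1 = (-0.8660, 0.5000, 3.0000)
after link 2: o_2 = (-1.1340, -3.9641, -0.4641)
after link 3: o_3 = (-3.7010, -2.4821, -3.3301)
after link 4: o_4 = (-2.7010, -0.7500, -3.3301)
after link 5: o_5 = (-2.2679, -1.0000, -2.4641)

-2.268 -1.000 -2.464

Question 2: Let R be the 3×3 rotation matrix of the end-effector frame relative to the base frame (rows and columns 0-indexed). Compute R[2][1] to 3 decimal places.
End-effector y-axis (col 1 of R) = (0.4330,-0.2500,0.8660)
R[2][1] = 0.8660

0.866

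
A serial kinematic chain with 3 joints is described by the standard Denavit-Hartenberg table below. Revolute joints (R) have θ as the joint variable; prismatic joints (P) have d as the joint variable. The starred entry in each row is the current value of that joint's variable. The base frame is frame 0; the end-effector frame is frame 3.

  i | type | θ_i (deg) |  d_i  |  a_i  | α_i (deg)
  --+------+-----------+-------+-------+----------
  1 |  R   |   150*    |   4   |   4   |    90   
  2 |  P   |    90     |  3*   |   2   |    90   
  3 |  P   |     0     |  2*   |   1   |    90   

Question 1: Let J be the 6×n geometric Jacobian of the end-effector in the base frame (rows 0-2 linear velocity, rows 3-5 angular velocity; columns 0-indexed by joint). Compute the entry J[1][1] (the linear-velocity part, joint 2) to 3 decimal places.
0.866

prismatic axis z_1 = (0.5000,0.8660,0.0000)
J_v[:, 1] = z_1; J_ω[:, 1] = (0,0,0)
entry J[1][1] = 0.8660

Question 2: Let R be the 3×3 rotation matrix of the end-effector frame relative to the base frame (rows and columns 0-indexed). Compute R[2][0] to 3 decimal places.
End-effector x-axis (col 0 of R) = (-0.0000,-0.0000,1.0000)
R[2][0] = 1.0000

1.000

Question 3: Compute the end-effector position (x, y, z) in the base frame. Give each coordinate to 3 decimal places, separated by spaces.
-3.696 5.598 7.000

after link 1: o_1 = (-3.4641, 2.0000, 4.0000)
after link 2: o_2 = (-1.9641, 4.5981, 6.0000)
after link 3: o_3 = (-3.6962, 5.5981, 7.0000)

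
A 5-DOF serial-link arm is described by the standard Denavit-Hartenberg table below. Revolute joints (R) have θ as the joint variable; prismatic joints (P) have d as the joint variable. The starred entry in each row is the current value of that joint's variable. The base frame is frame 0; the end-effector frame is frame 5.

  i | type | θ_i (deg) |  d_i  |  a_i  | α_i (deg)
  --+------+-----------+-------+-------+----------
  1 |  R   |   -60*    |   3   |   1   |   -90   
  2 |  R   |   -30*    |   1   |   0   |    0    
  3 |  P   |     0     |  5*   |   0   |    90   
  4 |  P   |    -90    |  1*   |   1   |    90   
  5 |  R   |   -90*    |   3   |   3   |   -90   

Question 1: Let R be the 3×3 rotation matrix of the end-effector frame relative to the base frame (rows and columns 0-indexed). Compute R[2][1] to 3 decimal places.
0.500

End-effector y-axis (col 1 of R) = (0.4330,-0.7500,0.5000)
R[2][1] = 0.5000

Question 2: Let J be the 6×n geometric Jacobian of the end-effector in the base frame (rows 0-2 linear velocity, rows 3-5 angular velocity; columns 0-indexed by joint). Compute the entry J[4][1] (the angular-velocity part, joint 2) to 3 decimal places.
axis z_1 = (0.8660,0.5000,0.0000); lever o_n−o_1 = (3.5311,3.8840,-3.2321)
cross product → J_v[:, 1] = (-1.6160,2.7990,1.5981)
J_ω[:, 1] = z_1
entry J[4][1] = 0.5000

0.500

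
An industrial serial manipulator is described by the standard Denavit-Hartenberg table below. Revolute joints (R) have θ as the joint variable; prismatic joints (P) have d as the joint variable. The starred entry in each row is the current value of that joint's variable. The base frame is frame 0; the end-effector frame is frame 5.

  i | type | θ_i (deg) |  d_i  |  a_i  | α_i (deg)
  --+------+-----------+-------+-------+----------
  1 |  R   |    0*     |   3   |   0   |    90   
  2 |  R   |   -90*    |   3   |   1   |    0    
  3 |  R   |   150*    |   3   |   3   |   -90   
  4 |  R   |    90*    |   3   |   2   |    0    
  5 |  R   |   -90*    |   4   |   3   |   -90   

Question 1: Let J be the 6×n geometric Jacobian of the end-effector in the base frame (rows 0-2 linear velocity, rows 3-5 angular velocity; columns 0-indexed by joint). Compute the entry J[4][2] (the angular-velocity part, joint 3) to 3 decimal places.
axis z_2 = (0.0000,-1.0000,0.0000); lever o_n−o_2 = (-3.0622,-1.0000,8.6962)
cross product → J_v[:, 2] = (-8.6962,-0.0000,-3.0622)
J_ω[:, 2] = z_2
entry J[4][2] = -1.0000

-1.000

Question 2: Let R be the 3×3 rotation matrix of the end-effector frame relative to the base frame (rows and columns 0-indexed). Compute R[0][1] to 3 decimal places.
0.866

End-effector y-axis (col 1 of R) = (0.8660,0.0000,-0.5000)
R[0][1] = 0.8660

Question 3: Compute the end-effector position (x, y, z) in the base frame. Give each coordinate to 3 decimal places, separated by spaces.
-3.062 -4.000 10.696

after link 1: o_1 = (0.0000, 0.0000, 3.0000)
after link 2: o_2 = (0.0000, -3.0000, 2.0000)
after link 3: o_3 = (1.5000, -6.0000, 4.5981)
after link 4: o_4 = (-1.0981, -4.0000, 6.0981)
after link 5: o_5 = (-3.0622, -4.0000, 10.6962)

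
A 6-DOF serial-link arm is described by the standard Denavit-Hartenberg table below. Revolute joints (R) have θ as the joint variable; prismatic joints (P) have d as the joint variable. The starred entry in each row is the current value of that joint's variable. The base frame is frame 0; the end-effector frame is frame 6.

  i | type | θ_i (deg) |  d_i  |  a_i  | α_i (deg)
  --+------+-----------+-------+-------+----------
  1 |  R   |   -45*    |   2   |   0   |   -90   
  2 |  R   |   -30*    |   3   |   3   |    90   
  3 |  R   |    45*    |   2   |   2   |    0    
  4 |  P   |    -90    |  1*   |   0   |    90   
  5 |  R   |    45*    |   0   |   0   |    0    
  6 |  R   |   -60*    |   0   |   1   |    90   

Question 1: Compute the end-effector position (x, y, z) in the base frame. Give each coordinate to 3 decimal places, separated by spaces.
after link 1: o_1 = (0.0000, 0.0000, 2.0000)
after link 2: o_2 = (3.9584, 0.2842, 3.5000)
after link 3: o_3 = (5.1174, 1.1253, 5.9392)
after link 4: o_4 = (4.7638, 1.4788, 6.8052)
after link 5: o_5 = (4.7638, 1.4788, 6.8052)
after link 6: o_6 = (4.7906, 0.4861, 6.9225)

4.791 0.486 6.923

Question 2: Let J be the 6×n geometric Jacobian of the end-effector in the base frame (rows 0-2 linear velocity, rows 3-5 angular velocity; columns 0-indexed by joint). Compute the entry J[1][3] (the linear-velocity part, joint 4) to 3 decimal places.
prismatic axis z_3 = (-0.3536,0.3536,0.8660)
J_v[:, 3] = z_3; J_ω[:, 3] = (0,0,0)
entry J[1][3] = 0.3536

0.354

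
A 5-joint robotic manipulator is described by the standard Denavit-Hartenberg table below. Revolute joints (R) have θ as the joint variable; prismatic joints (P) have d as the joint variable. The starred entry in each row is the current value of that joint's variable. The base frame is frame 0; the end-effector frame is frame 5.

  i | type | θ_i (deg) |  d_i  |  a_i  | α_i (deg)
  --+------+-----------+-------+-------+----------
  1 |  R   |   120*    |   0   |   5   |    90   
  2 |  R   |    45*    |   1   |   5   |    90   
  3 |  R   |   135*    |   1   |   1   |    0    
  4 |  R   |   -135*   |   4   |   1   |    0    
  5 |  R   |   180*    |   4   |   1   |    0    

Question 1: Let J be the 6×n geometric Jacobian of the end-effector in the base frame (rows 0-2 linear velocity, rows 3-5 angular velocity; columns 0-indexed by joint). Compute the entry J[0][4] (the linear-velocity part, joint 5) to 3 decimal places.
-0.866

axis z_4 = (-0.3536,0.6124,-0.7071); lever o_n−o_4 = (-1.0607,1.8371,-3.5355)
cross product → J_v[:, 4] = (-0.8660,-0.5000,-0.0000)
J_ω[:, 4] = z_4
entry J[0][4] = -0.8660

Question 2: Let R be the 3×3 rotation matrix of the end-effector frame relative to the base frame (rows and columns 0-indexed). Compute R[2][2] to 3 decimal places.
End-effector z-axis (col 2 of R) = (-0.3536,0.6124,-0.7071)
R[2][2] = -0.7071

-0.707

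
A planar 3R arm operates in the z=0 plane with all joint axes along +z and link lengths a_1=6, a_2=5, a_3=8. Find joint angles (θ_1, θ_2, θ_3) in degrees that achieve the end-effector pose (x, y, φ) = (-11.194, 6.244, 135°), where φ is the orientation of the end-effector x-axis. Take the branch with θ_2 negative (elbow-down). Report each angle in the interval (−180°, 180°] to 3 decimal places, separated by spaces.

wrist centre = target − a_3·(cos φ, sin φ) = (-5.5371, 0.5871)
cos θ_2 = (31.0047−6²−5²)/(2·6·5) = -0.4999; θ_2 = -119.9948° (elbow-down)
β = atan2(0.5871,-5.5371) = 173.9471°; ψ = atan2(-4.3304,3.5004) = -51.0500°
θ_1 = β − ψ = 224.9972°
θ_3 = φ − θ_1 − θ_2 = 29.9976° (wrapped to (-180°,180°])

-135.003 -119.995 29.998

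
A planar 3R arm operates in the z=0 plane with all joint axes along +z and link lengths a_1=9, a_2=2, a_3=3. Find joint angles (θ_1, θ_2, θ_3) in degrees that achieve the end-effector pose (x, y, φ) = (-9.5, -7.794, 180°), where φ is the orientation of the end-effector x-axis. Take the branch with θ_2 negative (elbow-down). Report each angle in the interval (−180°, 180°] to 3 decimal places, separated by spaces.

wrist centre = target − a_3·(cos φ, sin φ) = (-6.5000, -7.7940)
cos θ_2 = (102.9964−9²−2²)/(2·9·2) = 0.4999; θ_2 = -60.0065° (elbow-down)
β = atan2(-7.7940,-6.5000) = -129.8273°; ψ = atan2(-1.7322,9.9998) = -9.8273°
θ_1 = β − ψ = -120.0000°
θ_3 = φ − θ_1 − θ_2 = 0.0065° (wrapped to (-180°,180°])

-120.000 -60.007 0.007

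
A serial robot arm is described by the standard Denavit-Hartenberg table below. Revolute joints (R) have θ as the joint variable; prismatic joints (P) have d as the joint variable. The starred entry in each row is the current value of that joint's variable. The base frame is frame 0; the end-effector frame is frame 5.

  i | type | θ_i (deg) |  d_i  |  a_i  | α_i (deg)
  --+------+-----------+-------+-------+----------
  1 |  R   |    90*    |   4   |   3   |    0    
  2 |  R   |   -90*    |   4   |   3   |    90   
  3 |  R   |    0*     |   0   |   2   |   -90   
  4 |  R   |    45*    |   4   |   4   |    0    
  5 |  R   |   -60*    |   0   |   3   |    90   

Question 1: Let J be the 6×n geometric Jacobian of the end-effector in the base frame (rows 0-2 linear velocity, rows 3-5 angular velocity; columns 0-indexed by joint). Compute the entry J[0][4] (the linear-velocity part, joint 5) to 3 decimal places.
axis z_4 = (0.0000,0.0000,1.0000); lever o_n−o_4 = (2.8978,-0.7765,0.0000)
cross product → J_v[:, 4] = (0.7765,2.8978,-0.0000)
J_ω[:, 4] = z_4
entry J[0][4] = 0.7765

0.776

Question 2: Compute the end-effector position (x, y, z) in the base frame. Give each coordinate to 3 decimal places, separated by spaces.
after link 1: o_1 = (0.0000, 3.0000, 4.0000)
after link 2: o_2 = (3.0000, 3.0000, 8.0000)
after link 3: o_3 = (5.0000, 3.0000, 8.0000)
after link 4: o_4 = (7.8284, 5.8284, 12.0000)
after link 5: o_5 = (10.7262, 5.0520, 12.0000)

10.726 5.052 12.000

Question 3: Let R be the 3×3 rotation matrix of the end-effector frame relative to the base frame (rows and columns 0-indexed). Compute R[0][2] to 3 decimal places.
-0.259

End-effector z-axis (col 2 of R) = (-0.2588,-0.9659,0.0000)
R[0][2] = -0.2588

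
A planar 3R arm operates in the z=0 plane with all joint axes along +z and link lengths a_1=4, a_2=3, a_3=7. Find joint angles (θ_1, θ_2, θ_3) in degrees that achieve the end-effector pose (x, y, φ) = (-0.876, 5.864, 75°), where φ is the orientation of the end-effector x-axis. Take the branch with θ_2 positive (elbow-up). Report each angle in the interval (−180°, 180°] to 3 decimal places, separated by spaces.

wrist centre = target − a_3·(cos φ, sin φ) = (-2.6877, -0.8975)
cos θ_2 = (8.0294−4²−3²)/(2·4·3) = -0.7071; θ_2 = 135.0002° (elbow-up)
β = atan2(-0.8975,-2.6877) = -161.5349°; ψ = atan2(2.1213,1.8787) = 48.4713°
θ_1 = β − ψ = -210.0063°
θ_3 = φ − θ_1 − θ_2 = 150.0061° (wrapped to (-180°,180°])

149.994 135.000 150.006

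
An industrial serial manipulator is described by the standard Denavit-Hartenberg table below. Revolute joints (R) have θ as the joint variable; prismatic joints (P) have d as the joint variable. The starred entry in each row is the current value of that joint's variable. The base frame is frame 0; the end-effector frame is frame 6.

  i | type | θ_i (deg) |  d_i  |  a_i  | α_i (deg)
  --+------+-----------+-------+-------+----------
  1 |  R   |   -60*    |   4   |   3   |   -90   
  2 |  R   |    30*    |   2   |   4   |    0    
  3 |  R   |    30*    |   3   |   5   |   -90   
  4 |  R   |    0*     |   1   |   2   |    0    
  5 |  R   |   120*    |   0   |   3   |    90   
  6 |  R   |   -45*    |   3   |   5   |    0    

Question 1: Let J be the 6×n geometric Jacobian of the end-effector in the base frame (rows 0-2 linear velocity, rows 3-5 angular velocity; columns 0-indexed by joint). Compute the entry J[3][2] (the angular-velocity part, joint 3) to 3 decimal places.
0.866

axis z_2 = (0.8660,0.5000,0.0000); lever o_n−o_2 = (-0.9221,-6.7227,-4.2144)
cross product → J_v[:, 2] = (-2.1072,3.6498,-5.3610)
J_ω[:, 2] = z_2
entry J[3][2] = 0.8660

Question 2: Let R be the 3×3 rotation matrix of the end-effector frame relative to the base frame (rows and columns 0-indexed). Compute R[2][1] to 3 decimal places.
End-effector y-axis (col 1 of R) = (-0.9249,0.3772,-0.0474)
R[2][1] = -0.0474

-0.047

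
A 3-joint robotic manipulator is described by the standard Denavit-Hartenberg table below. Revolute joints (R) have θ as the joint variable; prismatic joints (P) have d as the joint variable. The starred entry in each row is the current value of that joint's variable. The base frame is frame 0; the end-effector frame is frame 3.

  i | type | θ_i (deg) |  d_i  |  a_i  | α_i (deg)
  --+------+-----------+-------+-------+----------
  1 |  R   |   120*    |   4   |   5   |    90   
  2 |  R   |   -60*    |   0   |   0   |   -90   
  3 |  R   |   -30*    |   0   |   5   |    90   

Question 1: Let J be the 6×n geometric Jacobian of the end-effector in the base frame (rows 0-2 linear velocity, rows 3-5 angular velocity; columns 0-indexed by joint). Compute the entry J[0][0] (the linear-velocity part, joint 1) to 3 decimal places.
axis z_0 = ẑ; lever o_n−o_0 = (-1.4175,7.4551,0.2500)
cross product → J_v[:, 0] = (-7.4551,-1.4175,0.0000)
J_ω[:, 0] = z_0
entry J[0][0] = -7.4551

-7.455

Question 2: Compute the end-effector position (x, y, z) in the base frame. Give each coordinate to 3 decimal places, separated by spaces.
-1.417 7.455 0.250

after link 1: o_1 = (-2.5000, 4.3301, 4.0000)
after link 2: o_2 = (-2.5000, 4.3301, 4.0000)
after link 3: o_3 = (-1.4175, 7.4551, 0.2500)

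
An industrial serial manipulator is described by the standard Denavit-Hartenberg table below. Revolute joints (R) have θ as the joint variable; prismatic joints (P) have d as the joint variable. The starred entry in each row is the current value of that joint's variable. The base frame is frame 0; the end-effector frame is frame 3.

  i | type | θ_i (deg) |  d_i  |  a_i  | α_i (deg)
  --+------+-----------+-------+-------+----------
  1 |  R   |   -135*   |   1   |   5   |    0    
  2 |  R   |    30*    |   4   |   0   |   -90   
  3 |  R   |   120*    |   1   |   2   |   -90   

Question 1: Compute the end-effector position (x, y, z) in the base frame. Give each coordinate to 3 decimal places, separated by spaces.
-2.311 -2.828 3.268

after link 1: o_1 = (-3.5355, -3.5355, 1.0000)
after link 2: o_2 = (-3.5355, -3.5355, 5.0000)
after link 3: o_3 = (-2.3108, -2.8284, 3.2679)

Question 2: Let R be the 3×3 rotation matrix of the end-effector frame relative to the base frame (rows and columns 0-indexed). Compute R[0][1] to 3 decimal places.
-0.966

End-effector y-axis (col 1 of R) = (-0.9659,0.2588,-0.0000)
R[0][1] = -0.9659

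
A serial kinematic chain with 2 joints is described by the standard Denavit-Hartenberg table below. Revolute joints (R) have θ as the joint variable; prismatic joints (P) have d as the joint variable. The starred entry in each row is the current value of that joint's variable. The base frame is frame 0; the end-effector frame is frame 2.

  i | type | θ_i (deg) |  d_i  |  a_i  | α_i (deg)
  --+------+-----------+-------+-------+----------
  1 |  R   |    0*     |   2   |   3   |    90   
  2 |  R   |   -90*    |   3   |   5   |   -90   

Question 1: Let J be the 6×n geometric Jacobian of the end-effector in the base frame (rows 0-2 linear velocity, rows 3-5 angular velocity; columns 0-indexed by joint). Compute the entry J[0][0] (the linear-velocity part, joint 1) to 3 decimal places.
axis z_0 = ẑ; lever o_n−o_0 = (3.0000,-3.0000,-3.0000)
cross product → J_v[:, 0] = (3.0000,3.0000,-0.0000)
J_ω[:, 0] = z_0
entry J[0][0] = 3.0000

3.000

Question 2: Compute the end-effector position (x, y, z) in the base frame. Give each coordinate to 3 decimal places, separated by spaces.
3.000 -3.000 -3.000

after link 1: o_1 = (3.0000, 0.0000, 2.0000)
after link 2: o_2 = (3.0000, -3.0000, -3.0000)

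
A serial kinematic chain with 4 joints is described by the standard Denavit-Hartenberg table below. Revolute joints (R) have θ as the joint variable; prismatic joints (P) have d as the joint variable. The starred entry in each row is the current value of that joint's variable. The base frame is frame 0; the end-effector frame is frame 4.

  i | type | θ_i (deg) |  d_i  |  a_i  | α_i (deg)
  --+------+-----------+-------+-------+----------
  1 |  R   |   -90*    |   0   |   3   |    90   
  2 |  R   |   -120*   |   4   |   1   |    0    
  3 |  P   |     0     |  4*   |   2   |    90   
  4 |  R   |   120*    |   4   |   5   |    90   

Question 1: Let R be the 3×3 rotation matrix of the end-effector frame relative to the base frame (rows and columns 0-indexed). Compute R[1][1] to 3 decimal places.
End-effector y-axis (col 1 of R) = (-0.0000,0.8660,0.5000)
R[1][1] = 0.8660

0.866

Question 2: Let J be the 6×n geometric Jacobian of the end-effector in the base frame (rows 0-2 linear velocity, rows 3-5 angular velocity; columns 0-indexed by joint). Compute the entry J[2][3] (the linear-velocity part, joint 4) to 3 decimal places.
axis z_3 = (-0.0000,0.8660,0.5000); lever o_n−o_3 = (-4.3301,2.2141,4.1651)
cross product → J_v[:, 3] = (2.5000,-2.1651,3.7500)
J_ω[:, 3] = z_3
entry J[2][3] = 3.7500

3.750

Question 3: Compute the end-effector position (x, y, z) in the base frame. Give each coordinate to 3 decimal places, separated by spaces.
-12.330 0.714 1.567

after link 1: o_1 = (0.0000, -3.0000, 0.0000)
after link 2: o_2 = (-4.0000, -2.5000, -0.8660)
after link 3: o_3 = (-8.0000, -1.5000, -2.5981)
after link 4: o_4 = (-12.3301, 0.7141, 1.5670)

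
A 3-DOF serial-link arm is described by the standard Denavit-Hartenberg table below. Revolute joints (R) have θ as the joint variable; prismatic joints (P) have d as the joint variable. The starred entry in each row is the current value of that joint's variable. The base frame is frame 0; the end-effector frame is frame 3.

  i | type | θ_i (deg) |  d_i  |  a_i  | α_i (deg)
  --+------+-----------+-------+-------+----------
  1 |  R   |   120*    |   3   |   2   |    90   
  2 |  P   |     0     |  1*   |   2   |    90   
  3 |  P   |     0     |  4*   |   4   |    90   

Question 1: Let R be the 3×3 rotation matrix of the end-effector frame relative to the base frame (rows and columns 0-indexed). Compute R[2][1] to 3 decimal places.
End-effector y-axis (col 1 of R) = (0.0000,0.0000,-1.0000)
R[2][1] = -1.0000

-1.000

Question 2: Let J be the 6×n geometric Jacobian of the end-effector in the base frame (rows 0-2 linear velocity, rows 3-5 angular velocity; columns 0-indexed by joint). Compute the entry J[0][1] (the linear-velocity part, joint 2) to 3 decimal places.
0.866

prismatic axis z_1 = (0.8660,0.5000,0.0000)
J_v[:, 1] = z_1; J_ω[:, 1] = (0,0,0)
entry J[0][1] = 0.8660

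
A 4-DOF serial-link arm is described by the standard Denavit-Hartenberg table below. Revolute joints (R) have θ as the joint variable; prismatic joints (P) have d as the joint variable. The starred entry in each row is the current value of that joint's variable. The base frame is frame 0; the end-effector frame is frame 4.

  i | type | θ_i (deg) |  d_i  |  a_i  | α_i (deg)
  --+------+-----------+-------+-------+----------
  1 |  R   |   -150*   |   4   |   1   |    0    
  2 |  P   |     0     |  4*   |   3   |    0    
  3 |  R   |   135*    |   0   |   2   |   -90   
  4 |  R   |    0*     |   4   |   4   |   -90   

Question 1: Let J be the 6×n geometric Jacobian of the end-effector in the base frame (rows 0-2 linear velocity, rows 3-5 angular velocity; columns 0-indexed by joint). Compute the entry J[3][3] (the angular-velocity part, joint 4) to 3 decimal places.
0.259

axis z_3 = (0.2588,0.9659,0.0000); lever o_n−o_3 = (4.8990,2.8284,0.0000)
cross product → J_v[:, 3] = (-0.0000,0.0000,-4.0000)
J_ω[:, 3] = z_3
entry J[3][3] = 0.2588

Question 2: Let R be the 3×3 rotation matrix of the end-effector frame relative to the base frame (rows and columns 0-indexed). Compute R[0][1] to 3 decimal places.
-0.259

End-effector y-axis (col 1 of R) = (-0.2588,-0.9659,-0.0000)
R[0][1] = -0.2588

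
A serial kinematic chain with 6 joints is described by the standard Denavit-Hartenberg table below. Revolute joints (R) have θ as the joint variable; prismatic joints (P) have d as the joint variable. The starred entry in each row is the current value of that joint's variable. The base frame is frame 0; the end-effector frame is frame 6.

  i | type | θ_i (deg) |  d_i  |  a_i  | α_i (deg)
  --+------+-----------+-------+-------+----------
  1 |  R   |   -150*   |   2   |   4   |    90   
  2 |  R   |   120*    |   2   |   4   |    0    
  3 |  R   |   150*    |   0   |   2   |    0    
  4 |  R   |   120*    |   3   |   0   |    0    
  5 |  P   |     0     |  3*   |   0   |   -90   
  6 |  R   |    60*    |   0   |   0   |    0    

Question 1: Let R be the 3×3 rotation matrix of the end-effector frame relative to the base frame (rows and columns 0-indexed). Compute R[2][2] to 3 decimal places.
0.866

End-effector z-axis (col 2 of R) = (0.4330,0.2500,0.8660)
R[2][2] = 0.8660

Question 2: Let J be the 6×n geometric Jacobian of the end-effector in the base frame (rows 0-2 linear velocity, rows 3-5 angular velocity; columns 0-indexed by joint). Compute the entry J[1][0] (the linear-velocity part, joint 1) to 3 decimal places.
-5.732

axis z_0 = ẑ; lever o_n−o_0 = (-5.7321,5.9282,3.4641)
cross product → J_v[:, 0] = (-5.9282,-5.7321,0.0000)
J_ω[:, 0] = z_0
entry J[1][0] = -5.7321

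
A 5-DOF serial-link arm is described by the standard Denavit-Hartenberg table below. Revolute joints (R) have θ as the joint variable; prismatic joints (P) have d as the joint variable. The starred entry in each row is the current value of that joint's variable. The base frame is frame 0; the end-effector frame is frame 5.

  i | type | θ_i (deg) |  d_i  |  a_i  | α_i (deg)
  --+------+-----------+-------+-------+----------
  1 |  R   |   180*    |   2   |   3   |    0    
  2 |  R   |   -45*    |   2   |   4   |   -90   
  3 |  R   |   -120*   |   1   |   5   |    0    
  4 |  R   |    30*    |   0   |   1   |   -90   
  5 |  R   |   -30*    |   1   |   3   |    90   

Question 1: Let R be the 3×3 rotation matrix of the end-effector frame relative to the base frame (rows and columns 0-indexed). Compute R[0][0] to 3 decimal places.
-0.354

End-effector x-axis (col 0 of R) = (-0.3536,-0.3536,0.8660)
R[0][0] = -0.3536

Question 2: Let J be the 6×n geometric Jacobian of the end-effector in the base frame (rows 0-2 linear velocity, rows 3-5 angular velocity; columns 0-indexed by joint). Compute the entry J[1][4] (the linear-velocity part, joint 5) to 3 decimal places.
axis z_4 = (-0.7071,0.7071,-0.0000); lever o_n−o_4 = (-1.7678,-0.3536,2.5981)
cross product → J_v[:, 4] = (1.8371,1.8371,1.5000)
J_ω[:, 4] = z_4
entry J[1][4] = 1.8371

1.837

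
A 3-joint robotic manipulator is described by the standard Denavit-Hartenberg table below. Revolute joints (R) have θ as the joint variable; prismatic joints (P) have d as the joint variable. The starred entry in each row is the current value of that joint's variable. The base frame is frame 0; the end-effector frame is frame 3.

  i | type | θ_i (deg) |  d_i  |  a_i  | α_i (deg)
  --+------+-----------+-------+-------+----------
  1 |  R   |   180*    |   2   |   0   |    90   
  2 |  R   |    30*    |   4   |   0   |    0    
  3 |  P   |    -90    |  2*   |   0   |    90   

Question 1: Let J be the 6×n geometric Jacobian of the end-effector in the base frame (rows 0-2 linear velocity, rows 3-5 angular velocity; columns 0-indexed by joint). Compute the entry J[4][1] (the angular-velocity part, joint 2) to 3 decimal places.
axis z_1 = (0.0000,1.0000,0.0000); lever o_n−o_1 = (0.0000,6.0000,0.0000)
cross product → J_v[:, 1] = (0.0000,-0.0000,0.0000)
J_ω[:, 1] = z_1
entry J[4][1] = 1.0000

1.000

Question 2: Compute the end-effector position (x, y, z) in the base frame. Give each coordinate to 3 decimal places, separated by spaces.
0.000 6.000 2.000

after link 1: o_1 = (0.0000, 0.0000, 2.0000)
after link 2: o_2 = (0.0000, 4.0000, 2.0000)
after link 3: o_3 = (0.0000, 6.0000, 2.0000)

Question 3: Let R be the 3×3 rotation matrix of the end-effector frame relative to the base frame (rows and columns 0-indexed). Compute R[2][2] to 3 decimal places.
End-effector z-axis (col 2 of R) = (0.8660,-0.0000,-0.5000)
R[2][2] = -0.5000

-0.500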